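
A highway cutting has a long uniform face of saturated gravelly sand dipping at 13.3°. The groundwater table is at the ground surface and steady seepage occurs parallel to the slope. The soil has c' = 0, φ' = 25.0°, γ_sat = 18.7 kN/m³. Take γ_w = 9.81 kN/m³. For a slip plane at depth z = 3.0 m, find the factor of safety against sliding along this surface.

FS = 0.94

With seepage parallel to the slope and the water table at the surface, the effective normal stress on the slip plane uses the buoyant unit weight γ' = γ_sat − γ_w while the driving shear stress uses γ_sat:
FS = [c' + γ' z cos²β tanφ'] / [γ_sat z sinβ cosβ]
(For c' = 0 this reduces to FS = (γ'/γ_sat)·tanφ'/tanβ.)
γ' = 18.7 − 9.81 = 8.89 kN/m³
Numerator = 0.0 + 8.89·3.0·cos²13.3°·tan25.0° = 0.0 + 8.89·3.0·0.9471·0.4663 = 11.778 kPa
Denominator = 18.7·3.0·sin13.3°·cos13.3° = 18.7·3.0·0.2300·0.9732 = 12.560 kPa
FS = 11.778 / 12.560 = 0.938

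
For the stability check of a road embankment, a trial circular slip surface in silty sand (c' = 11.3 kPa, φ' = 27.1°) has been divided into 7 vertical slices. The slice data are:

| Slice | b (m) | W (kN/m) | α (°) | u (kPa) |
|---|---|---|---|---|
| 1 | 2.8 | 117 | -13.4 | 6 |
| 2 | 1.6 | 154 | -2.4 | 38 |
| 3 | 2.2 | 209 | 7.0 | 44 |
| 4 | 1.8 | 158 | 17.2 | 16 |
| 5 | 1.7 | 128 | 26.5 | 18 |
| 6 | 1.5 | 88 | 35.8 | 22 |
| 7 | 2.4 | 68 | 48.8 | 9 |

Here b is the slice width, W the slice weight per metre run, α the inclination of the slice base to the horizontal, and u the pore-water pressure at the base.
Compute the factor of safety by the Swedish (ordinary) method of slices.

Ordinary method of slices: FS = Σ[c'·Δl_i + (W_i cosα_i − u_i·Δl_i)·tanφ'] / Σ W_i sinα_i, with Δl_i = b_i / cosα_i.
Slice 1: Δl = 2.8/cos(-13.4°) = 2.878 m; N'_1 = 117·cos(-13.4°) − 6·2.878 = 96.5; c'Δl = 32.53; W sinα = -27.1
Slice 2: Δl = 1.6/cos(-2.4°) = 1.601 m; N'_2 = 154·cos(-2.4°) − 38·1.601 = 93.0; c'Δl = 18.10; W sinα = -6.4
Slice 3: Δl = 2.2/cos7.0° = 2.217 m; N'_3 = 209·cos7.0° − 44·2.217 = 109.9; c'Δl = 25.05; W sinα = 25.5
Slice 4: Δl = 1.8/cos17.2° = 1.884 m; N'_4 = 158·cos17.2° − 16·1.884 = 120.8; c'Δl = 21.29; W sinα = 46.7
Slice 5: Δl = 1.7/cos26.5° = 1.900 m; N'_5 = 128·cos26.5° − 18·1.900 = 80.4; c'Δl = 21.47; W sinα = 57.1
Slice 6: Δl = 1.5/cos35.8° = 1.849 m; N'_6 = 88·cos35.8° − 22·1.849 = 30.7; c'Δl = 20.90; W sinα = 51.5
Slice 7: Δl = 2.4/cos48.8° = 3.644 m; N'_7 = 68·cos48.8° − 9·3.644 = 12.0; c'Δl = 41.17; W sinα = 51.2
Σc'Δl = 180.5 kN/m; ΣN' = 543.3 kN/m; ΣW sinα = 198.4 kN/m
Resisting = 180.5 + 543.3·tan27.1° = 180.5 + 278.0 = 458.5 kN/m
FS = 458.5 / 198.4 = 2.311

FS = 2.31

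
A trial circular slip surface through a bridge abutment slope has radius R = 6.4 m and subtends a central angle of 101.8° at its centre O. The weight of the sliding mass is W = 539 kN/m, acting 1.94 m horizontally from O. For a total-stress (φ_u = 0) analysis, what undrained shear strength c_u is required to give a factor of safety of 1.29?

c_u = 18.5 kPa

FS = c_u·L_a·R / (W·d), so c_u = FS·W·d / (L_a·R).
Arc length L_a = R·θ = 6.4·(101.8°·π/180) = 6.4·1.7767 = 11.37 m
c_u = 1.29·539·1.94 / (11.37·6.4) = 1348.9 / 72.78 = 18.54 kPa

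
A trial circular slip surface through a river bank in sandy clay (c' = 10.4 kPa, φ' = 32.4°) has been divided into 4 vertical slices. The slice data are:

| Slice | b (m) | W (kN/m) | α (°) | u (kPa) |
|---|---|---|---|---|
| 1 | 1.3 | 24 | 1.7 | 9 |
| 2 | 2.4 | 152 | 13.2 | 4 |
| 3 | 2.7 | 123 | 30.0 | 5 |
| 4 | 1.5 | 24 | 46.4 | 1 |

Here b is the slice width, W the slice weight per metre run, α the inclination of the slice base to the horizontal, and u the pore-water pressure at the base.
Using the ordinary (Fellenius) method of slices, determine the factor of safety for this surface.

FS = 2.24

Ordinary method of slices: FS = Σ[c'·Δl_i + (W_i cosα_i − u_i·Δl_i)·tanφ'] / Σ W_i sinα_i, with Δl_i = b_i / cosα_i.
Slice 1: Δl = 1.3/cos1.7° = 1.301 m; N'_1 = 24·cos1.7° − 9·1.301 = 12.3; c'Δl = 13.53; W sinα = 0.7
Slice 2: Δl = 2.4/cos13.2° = 2.465 m; N'_2 = 152·cos13.2° − 4·2.465 = 138.1; c'Δl = 25.64; W sinα = 34.7
Slice 3: Δl = 2.7/cos30.0° = 3.118 m; N'_3 = 123·cos30.0° − 5·3.118 = 90.9; c'Δl = 32.42; W sinα = 61.5
Slice 4: Δl = 1.5/cos46.4° = 2.175 m; N'_4 = 24·cos46.4° − 1·2.175 = 14.4; c'Δl = 22.62; W sinα = 17.4
Σc'Δl = 94.2 kN/m; ΣN' = 255.7 kN/m; ΣW sinα = 114.3 kN/m
Resisting = 94.2 + 255.7·tan32.4° = 94.2 + 162.3 = 256.5 kN/m
FS = 256.5 / 114.3 = 2.244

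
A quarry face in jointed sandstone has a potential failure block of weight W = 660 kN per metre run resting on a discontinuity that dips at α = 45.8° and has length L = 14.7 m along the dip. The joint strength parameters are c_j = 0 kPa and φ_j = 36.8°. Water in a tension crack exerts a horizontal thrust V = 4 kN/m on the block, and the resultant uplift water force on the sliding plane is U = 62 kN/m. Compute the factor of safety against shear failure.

Resolving the block weight along and normal to the plane and applying the Mohr–Coulomb strength on the joint:
N' = W cosα − U − V sinα = 660·cos45.8° − 62 − 4·sin45.8° = 395.3 kN/m
Driving force T = W sinα + V cosα = 660·sin45.8° + 4·cos45.8° = 475.9 kN/m
Resisting force R = c_j·L + N'·tanφ_j = 0·14.7 + 395.3·tan36.8° = 0.0 + 295.7 = 295.7 kN/m
FS = R / T = 295.7 / 475.9 = 0.621

FS = 0.62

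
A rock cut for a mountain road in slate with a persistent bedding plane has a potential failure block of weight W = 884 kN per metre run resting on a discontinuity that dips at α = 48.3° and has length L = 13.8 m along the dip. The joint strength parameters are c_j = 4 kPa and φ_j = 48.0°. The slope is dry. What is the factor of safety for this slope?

Resolving the block weight along and normal to the plane and applying the Mohr–Coulomb strength on the joint:
N' = W cosα = 884·cos48.3° = 588.1 kN/m
Driving force T = W sinα = 884·sin48.3° = 660.0 kN/m
Resisting force R = c_j·L + N'·tanφ_j = 4·13.8 + 588.1·tan48.0° = 55.2 + 653.1 = 708.3 kN/m
FS = R / T = 708.3 / 660.0 = 1.073

FS = 1.07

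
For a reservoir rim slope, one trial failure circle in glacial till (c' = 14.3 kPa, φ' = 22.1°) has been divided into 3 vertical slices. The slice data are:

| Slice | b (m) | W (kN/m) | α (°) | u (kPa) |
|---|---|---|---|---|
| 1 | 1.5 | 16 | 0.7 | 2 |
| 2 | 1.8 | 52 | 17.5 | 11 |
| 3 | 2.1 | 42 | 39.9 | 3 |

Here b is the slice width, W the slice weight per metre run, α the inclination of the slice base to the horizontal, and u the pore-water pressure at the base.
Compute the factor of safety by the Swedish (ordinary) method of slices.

Ordinary method of slices: FS = Σ[c'·Δl_i + (W_i cosα_i − u_i·Δl_i)·tanφ'] / Σ W_i sinα_i, with Δl_i = b_i / cosα_i.
Slice 1: Δl = 1.5/cos0.7° = 1.500 m; N'_1 = 16·cos0.7° − 2·1.500 = 13.0; c'Δl = 21.45; W sinα = 0.2
Slice 2: Δl = 1.8/cos17.5° = 1.887 m; N'_2 = 52·cos17.5° − 11·1.887 = 28.8; c'Δl = 26.99; W sinα = 15.6
Slice 3: Δl = 2.1/cos39.9° = 2.737 m; N'_3 = 42·cos39.9° − 3·2.737 = 24.0; c'Δl = 39.14; W sinα = 26.9
Σc'Δl = 87.6 kN/m; ΣN' = 65.8 kN/m; ΣW sinα = 42.8 kN/m
Resisting = 87.6 + 65.8·tan22.1° = 87.6 + 26.7 = 114.3 kN/m
FS = 114.3 / 42.8 = 2.673

FS = 2.67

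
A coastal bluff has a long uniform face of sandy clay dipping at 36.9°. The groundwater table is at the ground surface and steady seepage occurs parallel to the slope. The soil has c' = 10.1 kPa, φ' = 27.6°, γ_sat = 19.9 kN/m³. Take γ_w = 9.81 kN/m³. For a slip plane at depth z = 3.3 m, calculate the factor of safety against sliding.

FS = 0.67

With seepage parallel to the slope and the water table at the surface, the effective normal stress on the slip plane uses the buoyant unit weight γ' = γ_sat − γ_w while the driving shear stress uses γ_sat:
FS = [c' + γ' z cos²β tanφ'] / [γ_sat z sinβ cosβ]
γ' = 19.9 − 9.81 = 10.09 kN/m³
Numerator = 10.1 + 10.09·3.3·cos²36.9°·tan27.6° = 10.1 + 10.09·3.3·0.6395·0.5228 = 21.232 kPa
Denominator = 19.9·3.3·sin36.9°·cos36.9° = 19.9·3.3·0.6004·0.7997 = 31.531 kPa
FS = 21.232 / 31.531 = 0.673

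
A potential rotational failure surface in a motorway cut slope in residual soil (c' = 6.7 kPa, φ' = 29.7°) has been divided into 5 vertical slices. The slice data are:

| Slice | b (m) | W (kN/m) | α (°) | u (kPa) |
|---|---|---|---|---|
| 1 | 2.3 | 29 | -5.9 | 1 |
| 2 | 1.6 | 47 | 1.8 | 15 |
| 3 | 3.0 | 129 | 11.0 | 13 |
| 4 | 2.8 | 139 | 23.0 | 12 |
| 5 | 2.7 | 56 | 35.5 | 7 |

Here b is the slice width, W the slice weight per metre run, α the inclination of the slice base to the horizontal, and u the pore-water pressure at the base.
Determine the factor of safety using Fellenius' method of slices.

FS = 2.11

Ordinary method of slices: FS = Σ[c'·Δl_i + (W_i cosα_i − u_i·Δl_i)·tanφ'] / Σ W_i sinα_i, with Δl_i = b_i / cosα_i.
Slice 1: Δl = 2.3/cos(-5.9°) = 2.312 m; N'_1 = 29·cos(-5.9°) − 1·2.312 = 26.5; c'Δl = 15.49; W sinα = -3.0
Slice 2: Δl = 1.6/cos1.8° = 1.601 m; N'_2 = 47·cos1.8° − 15·1.601 = 23.0; c'Δl = 10.73; W sinα = 1.5
Slice 3: Δl = 3.0/cos11.0° = 3.056 m; N'_3 = 129·cos11.0° − 13·3.056 = 86.9; c'Δl = 20.48; W sinα = 24.6
Slice 4: Δl = 2.8/cos23.0° = 3.042 m; N'_4 = 139·cos23.0° − 12·3.042 = 91.4; c'Δl = 20.38; W sinα = 54.3
Slice 5: Δl = 2.7/cos35.5° = 3.316 m; N'_5 = 56·cos35.5° − 7·3.316 = 22.4; c'Δl = 22.22; W sinα = 32.5
Σc'Δl = 89.3 kN/m; ΣN' = 250.2 kN/m; ΣW sinα = 109.9 kN/m
Resisting = 89.3 + 250.2·tan29.7° = 89.3 + 142.7 = 232.0 kN/m
FS = 232.0 / 109.9 = 2.110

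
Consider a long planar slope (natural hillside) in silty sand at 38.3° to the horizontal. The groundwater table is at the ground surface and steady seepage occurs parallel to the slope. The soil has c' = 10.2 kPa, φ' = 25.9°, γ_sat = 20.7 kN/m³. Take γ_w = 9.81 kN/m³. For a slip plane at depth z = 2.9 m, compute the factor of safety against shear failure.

With seepage parallel to the slope and the water table at the surface, the effective normal stress on the slip plane uses the buoyant unit weight γ' = γ_sat − γ_w while the driving shear stress uses γ_sat:
FS = [c' + γ' z cos²β tanφ'] / [γ_sat z sinβ cosβ]
γ' = 20.7 − 9.81 = 10.89 kN/m³
Numerator = 10.2 + 10.89·2.9·cos²38.3°·tan25.9° = 10.2 + 10.89·2.9·0.6159·0.4856 = 19.644 kPa
Denominator = 20.7·2.9·sin38.3°·cos38.3° = 20.7·2.9·0.6198·0.7848 = 29.198 kPa
FS = 19.644 / 29.198 = 0.673

FS = 0.67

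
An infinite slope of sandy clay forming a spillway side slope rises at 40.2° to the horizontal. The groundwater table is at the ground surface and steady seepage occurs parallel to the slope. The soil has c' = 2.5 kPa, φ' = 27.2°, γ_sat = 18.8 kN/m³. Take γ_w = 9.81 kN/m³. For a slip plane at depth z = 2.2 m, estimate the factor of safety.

FS = 0.41

With seepage parallel to the slope and the water table at the surface, the effective normal stress on the slip plane uses the buoyant unit weight γ' = γ_sat − γ_w while the driving shear stress uses γ_sat:
FS = [c' + γ' z cos²β tanφ'] / [γ_sat z sinβ cosβ]
γ' = 18.8 − 9.81 = 8.99 kN/m³
Numerator = 2.5 + 8.99·2.2·cos²40.2°·tan27.2° = 2.5 + 8.99·2.2·0.5834·0.5139 = 8.430 kPa
Denominator = 18.8·2.2·sin40.2°·cos40.2° = 18.8·2.2·0.6455·0.7638 = 20.390 kPa
FS = 8.430 / 20.390 = 0.413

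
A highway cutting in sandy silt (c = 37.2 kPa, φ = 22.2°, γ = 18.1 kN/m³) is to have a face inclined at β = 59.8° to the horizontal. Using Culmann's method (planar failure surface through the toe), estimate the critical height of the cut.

Culmann's analysis gives the critical failure plane at α_cr = (β + φ)/2 = (59.8 + 22.2)/2 = 41.0°, and the critical height
H_c = (4c/γ) · sinβ cosφ / [1 − cos(β − φ)]
    = (4·37.2/18.1) · sin59.8°·cos22.2° / [1 − cos(37.6°)]
    = 8.221 · 0.8643·0.9259 / [1 − 0.7923]
    = 8.221 · 0.8002 / 0.2077
    = 31.67 m

H_c = 31.67 m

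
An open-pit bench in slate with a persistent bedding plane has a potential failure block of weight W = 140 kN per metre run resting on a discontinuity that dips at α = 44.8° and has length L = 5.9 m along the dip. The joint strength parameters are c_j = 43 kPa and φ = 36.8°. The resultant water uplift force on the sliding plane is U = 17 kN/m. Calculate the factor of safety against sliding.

FS = 3.20

Resolving the block weight along and normal to the plane and applying the Mohr–Coulomb strength on the joint:
N' = W cosα − U = 140·cos44.8° − 17 = 82.3 kN/m
Driving force T = W sinα = 140·sin44.8° = 98.6 kN/m
Resisting force R = c_j·L + N'·tanφ = 43·5.9 + 82.3·tan36.8° = 253.7 + 61.6 = 315.3 kN/m
FS = R / T = 315.3 / 98.6 = 3.196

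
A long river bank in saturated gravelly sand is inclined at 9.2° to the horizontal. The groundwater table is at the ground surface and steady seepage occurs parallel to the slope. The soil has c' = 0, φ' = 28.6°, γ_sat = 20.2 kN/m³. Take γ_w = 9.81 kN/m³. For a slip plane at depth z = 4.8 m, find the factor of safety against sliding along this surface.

FS = 1.73

With seepage parallel to the slope and the water table at the surface, the effective normal stress on the slip plane uses the buoyant unit weight γ' = γ_sat − γ_w while the driving shear stress uses γ_sat:
FS = [c' + γ' z cos²β tanφ'] / [γ_sat z sinβ cosβ]
(For c' = 0 this reduces to FS = (γ'/γ_sat)·tanφ'/tanβ.)
γ' = 20.2 − 9.81 = 10.39 kN/m³
Numerator = 0.0 + 10.39·4.8·cos²9.2°·tan28.6° = 0.0 + 10.39·4.8·0.9744·0.5452 = 26.496 kPa
Denominator = 20.2·4.8·sin9.2°·cos9.2° = 20.2·4.8·0.1599·0.9871 = 15.303 kPa
FS = 26.496 / 15.303 = 1.731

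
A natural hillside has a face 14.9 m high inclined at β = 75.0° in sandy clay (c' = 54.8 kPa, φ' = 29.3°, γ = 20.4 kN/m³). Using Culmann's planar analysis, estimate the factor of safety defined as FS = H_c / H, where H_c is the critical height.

FS = 2.01

H_c = (4c'/γ) · sinβ cosφ' / [1 − cos(β − φ')]
    = (4·54.8/20.4) · sin75.0°·cos29.3° / [1 − cos45.7°]
    = 10.745 · 0.8424 / 0.3016 = 30.01 m
FS = H_c / H = 30.01 / 14.9 = 2.014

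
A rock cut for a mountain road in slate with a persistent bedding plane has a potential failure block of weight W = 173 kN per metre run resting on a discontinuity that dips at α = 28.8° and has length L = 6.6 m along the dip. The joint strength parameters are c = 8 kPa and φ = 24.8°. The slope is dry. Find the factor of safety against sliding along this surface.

FS = 1.47

Resolving the block weight along and normal to the plane and applying the Mohr–Coulomb strength on the joint:
N' = W cosα = 173·cos28.8° = 151.6 kN/m
Driving force T = W sinα = 173·sin28.8° = 83.3 kN/m
Resisting force R = c·L + N'·tanφ = 8·6.6 + 151.6·tan24.8° = 52.8 + 70.0 = 122.8 kN/m
FS = R / T = 122.8 / 83.3 = 1.474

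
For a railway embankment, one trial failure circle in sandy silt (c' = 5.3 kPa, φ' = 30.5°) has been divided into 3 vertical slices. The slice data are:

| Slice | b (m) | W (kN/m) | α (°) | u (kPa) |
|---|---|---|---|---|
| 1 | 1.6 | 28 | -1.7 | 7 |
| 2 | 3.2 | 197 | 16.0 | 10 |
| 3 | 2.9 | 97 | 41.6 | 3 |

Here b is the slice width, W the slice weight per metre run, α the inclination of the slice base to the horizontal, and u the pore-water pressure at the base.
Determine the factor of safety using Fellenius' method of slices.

Ordinary method of slices: FS = Σ[c'·Δl_i + (W_i cosα_i − u_i·Δl_i)·tanφ'] / Σ W_i sinα_i, with Δl_i = b_i / cosα_i.
Slice 1: Δl = 1.6/cos(-1.7°) = 1.601 m; N'_1 = 28·cos(-1.7°) − 7·1.601 = 16.8; c'Δl = 8.48; W sinα = -0.8
Slice 2: Δl = 3.2/cos16.0° = 3.329 m; N'_2 = 197·cos16.0° − 10·3.329 = 156.1; c'Δl = 17.64; W sinα = 54.3
Slice 3: Δl = 2.9/cos41.6° = 3.878 m; N'_3 = 97·cos41.6° − 3·3.878 = 60.9; c'Δl = 20.55; W sinα = 64.4
Σc'Δl = 46.7 kN/m; ΣN' = 233.8 kN/m; ΣW sinα = 117.9 kN/m
Resisting = 46.7 + 233.8·tan30.5° = 46.7 + 137.7 = 184.4 kN/m
FS = 184.4 / 117.9 = 1.564

FS = 1.56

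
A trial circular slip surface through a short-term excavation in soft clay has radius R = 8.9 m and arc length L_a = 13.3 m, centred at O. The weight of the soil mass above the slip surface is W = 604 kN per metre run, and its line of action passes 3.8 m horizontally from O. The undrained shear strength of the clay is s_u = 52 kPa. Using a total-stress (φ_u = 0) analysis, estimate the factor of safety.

Taking moments about the centre O, the resisting moment is provided by the undrained shear strength acting along the arc:
M_R = s_u·L_a·R = 52·13.30·8.9 = 6155.2 kN·m/m
M_D = W·d = 604·3.8 = 2295.2 kN·m/m
FS = M_R / M_D = 6155.2 / 2295.2 = 2.682

FS = 2.68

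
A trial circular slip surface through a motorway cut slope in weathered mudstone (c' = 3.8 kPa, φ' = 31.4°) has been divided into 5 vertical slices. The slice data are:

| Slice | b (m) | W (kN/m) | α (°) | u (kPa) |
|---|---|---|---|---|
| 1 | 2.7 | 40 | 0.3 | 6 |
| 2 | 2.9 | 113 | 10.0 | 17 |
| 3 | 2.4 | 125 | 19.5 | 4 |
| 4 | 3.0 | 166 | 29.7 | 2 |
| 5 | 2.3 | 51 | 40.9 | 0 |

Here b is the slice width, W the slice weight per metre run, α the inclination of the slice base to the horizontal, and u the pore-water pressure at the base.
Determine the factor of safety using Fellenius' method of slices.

FS = 1.58

Ordinary method of slices: FS = Σ[c'·Δl_i + (W_i cosα_i − u_i·Δl_i)·tanφ'] / Σ W_i sinα_i, with Δl_i = b_i / cosα_i.
Slice 1: Δl = 2.7/cos0.3° = 2.700 m; N'_1 = 40·cos0.3° − 6·2.700 = 23.8; c'Δl = 10.26; W sinα = 0.2
Slice 2: Δl = 2.9/cos10.0° = 2.945 m; N'_2 = 113·cos10.0° − 17·2.945 = 61.2; c'Δl = 11.19; W sinα = 19.6
Slice 3: Δl = 2.4/cos19.5° = 2.546 m; N'_3 = 125·cos19.5° − 4·2.546 = 107.6; c'Δl = 9.67; W sinα = 41.7
Slice 4: Δl = 3.0/cos29.7° = 3.454 m; N'_4 = 166·cos29.7° − 2·3.454 = 137.3; c'Δl = 13.12; W sinα = 82.2
Slice 5: Δl = 2.3/cos40.9° = 3.043 m; N'_5 = 51·cos40.9° − 0·3.043 = 38.5; c'Δl = 11.56; W sinα = 33.4
Σc'Δl = 55.8 kN/m; ΣN' = 368.5 kN/m; ΣW sinα = 177.2 kN/m
Resisting = 55.8 + 368.5·tan31.4° = 55.8 + 224.9 = 280.7 kN/m
FS = 280.7 / 177.2 = 1.584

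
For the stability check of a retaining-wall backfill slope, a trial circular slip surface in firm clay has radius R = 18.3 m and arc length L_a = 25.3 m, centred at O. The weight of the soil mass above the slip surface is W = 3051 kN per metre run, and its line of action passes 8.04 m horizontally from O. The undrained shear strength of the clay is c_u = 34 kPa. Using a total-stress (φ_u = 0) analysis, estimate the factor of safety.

Taking moments about the centre O, the resisting moment is provided by the undrained shear strength acting along the arc:
M_R = c_u·L_a·R = 34·25.30·18.3 = 15741.7 kN·m/m
M_D = W·d = 3051·8.04 = 24530.0 kN·m/m
FS = M_R / M_D = 15741.7 / 24530.0 = 0.642

FS = 0.64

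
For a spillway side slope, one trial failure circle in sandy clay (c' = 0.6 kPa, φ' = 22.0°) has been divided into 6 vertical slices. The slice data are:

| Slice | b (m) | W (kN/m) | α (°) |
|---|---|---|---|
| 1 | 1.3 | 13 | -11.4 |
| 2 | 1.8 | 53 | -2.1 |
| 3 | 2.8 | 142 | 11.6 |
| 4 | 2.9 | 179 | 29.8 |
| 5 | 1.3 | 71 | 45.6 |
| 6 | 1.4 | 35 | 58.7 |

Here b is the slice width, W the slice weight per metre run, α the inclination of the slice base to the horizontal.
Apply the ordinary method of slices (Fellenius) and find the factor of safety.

Ordinary method of slices: FS = Σ[c'·Δl_i + (W_i cosα_i)·tanφ'] / Σ W_i sinα_i, with Δl_i = b_i / cosα_i.
Slice 1: Δl = 1.3/cos(-11.4°) = 1.326 m; N'_1 = 13·cos(-11.4°) = 12.7; c'Δl = 0.80; W sinα = -2.6
Slice 2: Δl = 1.8/cos(-2.1°) = 1.801 m; N'_2 = 53·cos(-2.1°) = 53.0; c'Δl = 1.08; W sinα = -1.9
Slice 3: Δl = 2.8/cos11.6° = 2.858 m; N'_3 = 142·cos11.6° = 139.1; c'Δl = 1.72; W sinα = 28.6
Slice 4: Δl = 2.9/cos29.8° = 3.342 m; N'_4 = 179·cos29.8° = 155.3; c'Δl = 2.01; W sinα = 89.0
Slice 5: Δl = 1.3/cos45.6° = 1.858 m; N'_5 = 71·cos45.6° = 49.7; c'Δl = 1.11; W sinα = 50.7
Slice 6: Δl = 1.4/cos58.7° = 2.695 m; N'_6 = 35·cos58.7° = 18.2; c'Δl = 1.62; W sinα = 29.9
Σc'Δl = 8.3 kN/m; ΣN' = 428.0 kN/m; ΣW sinα = 193.6 kN/m
Resisting = 8.3 + 428.0·tan22.0° = 8.3 + 172.9 = 181.3 kN/m
FS = 181.3 / 193.6 = 0.936

FS = 0.94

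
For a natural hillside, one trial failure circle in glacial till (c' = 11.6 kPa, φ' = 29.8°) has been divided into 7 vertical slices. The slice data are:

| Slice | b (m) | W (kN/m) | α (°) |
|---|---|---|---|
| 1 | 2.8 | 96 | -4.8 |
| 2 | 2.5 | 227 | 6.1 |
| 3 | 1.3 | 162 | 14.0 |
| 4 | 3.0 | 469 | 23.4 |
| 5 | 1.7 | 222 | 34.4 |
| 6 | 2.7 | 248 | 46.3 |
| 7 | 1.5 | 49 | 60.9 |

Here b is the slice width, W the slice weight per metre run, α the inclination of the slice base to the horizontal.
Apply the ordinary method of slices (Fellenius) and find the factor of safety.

Ordinary method of slices: FS = Σ[c'·Δl_i + (W_i cosα_i)·tanφ'] / Σ W_i sinα_i, with Δl_i = b_i / cosα_i.
Slice 1: Δl = 2.8/cos(-4.8°) = 2.810 m; N'_1 = 96·cos(-4.8°) = 95.7; c'Δl = 32.59; W sinα = -8.0
Slice 2: Δl = 2.5/cos6.1° = 2.514 m; N'_2 = 227·cos6.1° = 225.7; c'Δl = 29.17; W sinα = 24.1
Slice 3: Δl = 1.3/cos14.0° = 1.340 m; N'_3 = 162·cos14.0° = 157.2; c'Δl = 15.54; W sinα = 39.2
Slice 4: Δl = 3.0/cos23.4° = 3.269 m; N'_4 = 469·cos23.4° = 430.4; c'Δl = 37.92; W sinα = 186.3
Slice 5: Δl = 1.7/cos34.4° = 2.060 m; N'_5 = 222·cos34.4° = 183.2; c'Δl = 23.90; W sinα = 125.4
Slice 6: Δl = 2.7/cos46.3° = 3.908 m; N'_6 = 248·cos46.3° = 171.3; c'Δl = 45.33; W sinα = 179.3
Slice 7: Δl = 1.5/cos60.9° = 3.084 m; N'_7 = 49·cos60.9° = 23.8; c'Δl = 35.78; W sinα = 42.8
Σc'Δl = 220.2 kN/m; ΣN' = 1287.3 kN/m; ΣW sinα = 589.1 kN/m
Resisting = 220.2 + 1287.3·tan29.8° = 220.2 + 737.3 = 957.5 kN/m
FS = 957.5 / 589.1 = 1.625

FS = 1.63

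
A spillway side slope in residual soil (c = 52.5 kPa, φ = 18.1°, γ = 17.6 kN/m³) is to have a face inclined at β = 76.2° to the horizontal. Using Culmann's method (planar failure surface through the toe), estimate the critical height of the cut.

H_c = 23.36 m

Culmann's analysis gives the critical failure plane at α_cr = (β + φ)/2 = (76.2 + 18.1)/2 = 47.2°, and the critical height
H_c = (4c/γ) · sinβ cosφ / [1 − cos(β − φ)]
    = (4·52.5/17.6) · sin76.2°·cos18.1° / [1 − cos(58.1°)]
    = 11.932 · 0.9711·0.9505 / [1 − 0.5284]
    = 11.932 · 0.9231 / 0.4716
    = 23.36 m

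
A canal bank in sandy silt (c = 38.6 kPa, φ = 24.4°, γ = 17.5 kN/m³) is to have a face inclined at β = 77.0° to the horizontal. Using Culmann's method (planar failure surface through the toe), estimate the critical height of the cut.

Culmann's analysis gives the critical failure plane at α_cr = (β + φ)/2 = (77.0 + 24.4)/2 = 50.7°, and the critical height
H_c = (4c/γ) · sinβ cosφ / [1 − cos(β − φ)]
    = (4·38.6/17.5) · sin77.0°·cos24.4° / [1 − cos(52.6°)]
    = 8.823 · 0.9744·0.9107 / [1 − 0.6074]
    = 8.823 · 0.8873 / 0.3926
    = 19.94 m

H_c = 19.94 m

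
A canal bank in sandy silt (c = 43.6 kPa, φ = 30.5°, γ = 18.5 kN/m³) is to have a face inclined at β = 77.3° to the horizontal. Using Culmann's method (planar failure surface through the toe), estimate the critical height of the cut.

H_c = 25.12 m

Culmann's analysis gives the critical failure plane at α_cr = (β + φ)/2 = (77.3 + 30.5)/2 = 53.9°, and the critical height
H_c = (4c/γ) · sinβ cosφ / [1 − cos(β − φ)]
    = (4·43.6/18.5) · sin77.3°·cos30.5° / [1 − cos(46.8°)]
    = 9.427 · 0.9755·0.8616 / [1 − 0.6845]
    = 9.427 · 0.8405 / 0.3155
    = 25.12 m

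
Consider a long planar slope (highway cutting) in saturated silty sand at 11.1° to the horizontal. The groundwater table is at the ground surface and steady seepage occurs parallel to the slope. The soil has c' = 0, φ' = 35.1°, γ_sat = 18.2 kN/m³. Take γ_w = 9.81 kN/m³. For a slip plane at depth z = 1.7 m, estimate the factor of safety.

With seepage parallel to the slope and the water table at the surface, the effective normal stress on the slip plane uses the buoyant unit weight γ' = γ_sat − γ_w while the driving shear stress uses γ_sat:
FS = [c' + γ' z cos²β tanφ'] / [γ_sat z sinβ cosβ]
(For c' = 0 this reduces to FS = (γ'/γ_sat)·tanφ'/tanβ.)
γ' = 18.2 − 9.81 = 8.39 kN/m³
Numerator = 0.0 + 8.39·1.7·cos²11.1°·tan35.1° = 0.0 + 8.39·1.7·0.9629·0.7028 = 9.653 kPa
Denominator = 18.2·1.7·sin11.1°·cos11.1° = 18.2·1.7·0.1925·0.9813 = 5.845 kPa
FS = 9.653 / 5.845 = 1.651

FS = 1.65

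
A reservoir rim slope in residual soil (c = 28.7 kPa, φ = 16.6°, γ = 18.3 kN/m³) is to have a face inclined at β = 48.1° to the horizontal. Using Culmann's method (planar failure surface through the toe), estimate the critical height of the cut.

H_c = 30.37 m

Culmann's analysis gives the critical failure plane at α_cr = (β + φ)/2 = (48.1 + 16.6)/2 = 32.4°, and the critical height
H_c = (4c/γ) · sinβ cosφ / [1 − cos(β − φ)]
    = (4·28.7/18.3) · sin48.1°·cos16.6° / [1 − cos(31.5°)]
    = 6.273 · 0.7443·0.9583 / [1 − 0.8526]
    = 6.273 · 0.7133 / 0.1474
    = 30.37 m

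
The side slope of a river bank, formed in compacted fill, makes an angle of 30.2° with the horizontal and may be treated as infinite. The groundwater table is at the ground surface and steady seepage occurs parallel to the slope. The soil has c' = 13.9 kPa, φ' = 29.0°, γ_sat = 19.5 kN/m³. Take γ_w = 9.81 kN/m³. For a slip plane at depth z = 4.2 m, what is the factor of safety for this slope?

FS = 0.86

With seepage parallel to the slope and the water table at the surface, the effective normal stress on the slip plane uses the buoyant unit weight γ' = γ_sat − γ_w while the driving shear stress uses γ_sat:
FS = [c' + γ' z cos²β tanφ'] / [γ_sat z sinβ cosβ]
γ' = 19.5 − 9.81 = 9.69 kN/m³
Numerator = 13.9 + 9.69·4.2·cos²30.2°·tan29.0° = 13.9 + 9.69·4.2·0.7470·0.5543 = 30.751 kPa
Denominator = 19.5·4.2·sin30.2°·cos30.2° = 19.5·4.2·0.5030·0.8643 = 35.606 kPa
FS = 30.751 / 35.606 = 0.864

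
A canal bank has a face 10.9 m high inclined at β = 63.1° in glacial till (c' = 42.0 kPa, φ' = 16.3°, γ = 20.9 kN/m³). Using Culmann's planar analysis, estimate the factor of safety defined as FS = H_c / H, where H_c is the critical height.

FS = 2.00

H_c = (4c'/γ) · sinβ cosφ' / [1 − cos(β − φ')]
    = (4·42.0/20.9) · sin63.1°·cos16.3° / [1 − cos46.8°]
    = 8.038 · 0.8560 / 0.3155 = 21.81 m
FS = H_c / H = 21.81 / 10.9 = 2.001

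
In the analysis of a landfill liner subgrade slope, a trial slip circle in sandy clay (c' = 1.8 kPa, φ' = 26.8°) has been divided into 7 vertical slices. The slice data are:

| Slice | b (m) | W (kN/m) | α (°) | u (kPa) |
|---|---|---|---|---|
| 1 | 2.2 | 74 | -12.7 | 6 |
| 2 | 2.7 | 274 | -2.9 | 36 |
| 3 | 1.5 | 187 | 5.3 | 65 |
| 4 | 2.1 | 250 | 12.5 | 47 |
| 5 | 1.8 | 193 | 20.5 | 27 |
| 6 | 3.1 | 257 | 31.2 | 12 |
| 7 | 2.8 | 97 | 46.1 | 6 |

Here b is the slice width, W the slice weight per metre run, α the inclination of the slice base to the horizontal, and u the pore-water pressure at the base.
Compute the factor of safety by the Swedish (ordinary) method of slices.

FS = 1.42

Ordinary method of slices: FS = Σ[c'·Δl_i + (W_i cosα_i − u_i·Δl_i)·tanφ'] / Σ W_i sinα_i, with Δl_i = b_i / cosα_i.
Slice 1: Δl = 2.2/cos(-12.7°) = 2.255 m; N'_1 = 74·cos(-12.7°) − 6·2.255 = 58.7; c'Δl = 4.06; W sinα = -16.3
Slice 2: Δl = 2.7/cos(-2.9°) = 2.703 m; N'_2 = 274·cos(-2.9°) − 36·2.703 = 176.3; c'Δl = 4.87; W sinα = -13.9
Slice 3: Δl = 1.5/cos5.3° = 1.506 m; N'_3 = 187·cos5.3° − 65·1.506 = 88.3; c'Δl = 2.71; W sinα = 17.3
Slice 4: Δl = 2.1/cos12.5° = 2.151 m; N'_4 = 250·cos12.5° − 47·2.151 = 143.0; c'Δl = 3.87; W sinα = 54.1
Slice 5: Δl = 1.8/cos20.5° = 1.922 m; N'_5 = 193·cos20.5° − 27·1.922 = 128.9; c'Δl = 3.46; W sinα = 67.6
Slice 6: Δl = 3.1/cos31.2° = 3.624 m; N'_6 = 257·cos31.2° − 12·3.624 = 176.3; c'Δl = 6.52; W sinα = 133.1
Slice 7: Δl = 2.8/cos46.1° = 4.038 m; N'_7 = 97·cos46.1° − 6·4.038 = 43.0; c'Δl = 7.27; W sinα = 69.9
Σc'Δl = 32.8 kN/m; ΣN' = 814.5 kN/m; ΣW sinα = 311.9 kN/m
Resisting = 32.8 + 814.5·tan26.8° = 32.8 + 411.4 = 444.2 kN/m
FS = 444.2 / 311.9 = 1.424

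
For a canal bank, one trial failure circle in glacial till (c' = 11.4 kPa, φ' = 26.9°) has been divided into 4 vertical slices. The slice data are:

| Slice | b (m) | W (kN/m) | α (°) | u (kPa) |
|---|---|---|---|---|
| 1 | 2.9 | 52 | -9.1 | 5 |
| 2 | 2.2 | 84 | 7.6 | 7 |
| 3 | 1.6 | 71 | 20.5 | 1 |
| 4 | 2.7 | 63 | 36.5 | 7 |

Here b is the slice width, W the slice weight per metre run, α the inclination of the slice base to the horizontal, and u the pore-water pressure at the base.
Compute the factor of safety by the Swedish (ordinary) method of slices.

FS = 3.31

Ordinary method of slices: FS = Σ[c'·Δl_i + (W_i cosα_i − u_i·Δl_i)·tanφ'] / Σ W_i sinα_i, with Δl_i = b_i / cosα_i.
Slice 1: Δl = 2.9/cos(-9.1°) = 2.937 m; N'_1 = 52·cos(-9.1°) − 5·2.937 = 36.7; c'Δl = 33.48; W sinα = -8.2
Slice 2: Δl = 2.2/cos7.6° = 2.219 m; N'_2 = 84·cos7.6° − 7·2.219 = 67.7; c'Δl = 25.30; W sinα = 11.1
Slice 3: Δl = 1.6/cos20.5° = 1.708 m; N'_3 = 71·cos20.5° − 1·1.708 = 64.8; c'Δl = 19.47; W sinα = 24.9
Slice 4: Δl = 2.7/cos36.5° = 3.359 m; N'_4 = 63·cos36.5° − 7·3.359 = 27.1; c'Δl = 38.29; W sinα = 37.5
Σc'Δl = 116.5 kN/m; ΣN' = 196.3 kN/m; ΣW sinα = 65.2 kN/m
Resisting = 116.5 + 196.3·tan26.9° = 116.5 + 99.6 = 216.1 kN/m
FS = 216.1 / 65.2 = 3.314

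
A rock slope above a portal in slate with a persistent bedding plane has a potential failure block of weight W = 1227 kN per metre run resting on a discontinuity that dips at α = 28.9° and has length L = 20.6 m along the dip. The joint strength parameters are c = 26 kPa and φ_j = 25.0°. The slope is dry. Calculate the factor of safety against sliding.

Resolving the block weight along and normal to the plane and applying the Mohr–Coulomb strength on the joint:
N' = W cosα = 1227·cos28.9° = 1074.2 kN/m
Driving force T = W sinα = 1227·sin28.9° = 593.0 kN/m
Resisting force R = c·L + N'·tanφ_j = 26·20.6 + 1074.2·tan25.0° = 535.6 + 500.9 = 1036.5 kN/m
FS = R / T = 1036.5 / 593.0 = 1.748

FS = 1.75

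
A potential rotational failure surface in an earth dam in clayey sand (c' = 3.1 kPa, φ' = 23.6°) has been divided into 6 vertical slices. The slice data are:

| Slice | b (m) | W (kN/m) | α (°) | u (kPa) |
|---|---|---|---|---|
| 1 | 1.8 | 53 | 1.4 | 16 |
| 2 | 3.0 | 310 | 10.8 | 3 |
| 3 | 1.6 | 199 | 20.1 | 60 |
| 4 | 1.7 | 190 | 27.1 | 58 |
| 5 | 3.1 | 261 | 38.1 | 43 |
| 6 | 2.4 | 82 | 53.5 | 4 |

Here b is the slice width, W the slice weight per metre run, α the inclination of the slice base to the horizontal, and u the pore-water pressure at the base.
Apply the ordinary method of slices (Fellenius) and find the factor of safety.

FS = 0.64

Ordinary method of slices: FS = Σ[c'·Δl_i + (W_i cosα_i − u_i·Δl_i)·tanφ'] / Σ W_i sinα_i, with Δl_i = b_i / cosα_i.
Slice 1: Δl = 1.8/cos1.4° = 1.801 m; N'_1 = 53·cos1.4° − 16·1.801 = 24.2; c'Δl = 5.58; W sinα = 1.3
Slice 2: Δl = 3.0/cos10.8° = 3.054 m; N'_2 = 310·cos10.8° − 3·3.054 = 295.3; c'Δl = 9.47; W sinα = 58.1
Slice 3: Δl = 1.6/cos20.1° = 1.704 m; N'_3 = 199·cos20.1° − 60·1.704 = 84.7; c'Δl = 5.28; W sinα = 68.4
Slice 4: Δl = 1.7/cos27.1° = 1.910 m; N'_4 = 190·cos27.1° − 58·1.910 = 58.4; c'Δl = 5.92; W sinα = 86.6
Slice 5: Δl = 3.1/cos38.1° = 3.939 m; N'_5 = 261·cos38.1° − 43·3.939 = 36.0; c'Δl = 12.21; W sinα = 161.0
Slice 6: Δl = 2.4/cos53.5° = 4.035 m; N'_6 = 82·cos53.5° − 4·4.035 = 32.6; c'Δl = 12.51; W sinα = 65.9
Σc'Δl = 51.0 kN/m; ΣN' = 531.2 kN/m; ΣW sinα = 441.3 kN/m
Resisting = 51.0 + 531.2·tan23.6° = 51.0 + 232.1 = 283.0 kN/m
FS = 283.0 / 441.3 = 0.641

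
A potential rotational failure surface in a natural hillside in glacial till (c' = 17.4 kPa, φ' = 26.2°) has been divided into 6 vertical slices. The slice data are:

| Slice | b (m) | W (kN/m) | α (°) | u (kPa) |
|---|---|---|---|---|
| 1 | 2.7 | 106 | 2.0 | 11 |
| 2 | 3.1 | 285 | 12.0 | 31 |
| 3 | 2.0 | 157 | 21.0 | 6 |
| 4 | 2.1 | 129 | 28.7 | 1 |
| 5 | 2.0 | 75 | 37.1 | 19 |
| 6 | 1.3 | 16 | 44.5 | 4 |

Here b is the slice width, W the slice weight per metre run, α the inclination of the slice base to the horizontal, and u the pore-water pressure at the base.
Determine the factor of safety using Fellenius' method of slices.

Ordinary method of slices: FS = Σ[c'·Δl_i + (W_i cosα_i − u_i·Δl_i)·tanφ'] / Σ W_i sinα_i, with Δl_i = b_i / cosα_i.
Slice 1: Δl = 2.7/cos2.0° = 2.702 m; N'_1 = 106·cos2.0° − 11·2.702 = 76.2; c'Δl = 47.01; W sinα = 3.7
Slice 2: Δl = 3.1/cos12.0° = 3.169 m; N'_2 = 285·cos12.0° − 31·3.169 = 180.5; c'Δl = 55.15; W sinα = 59.3
Slice 3: Δl = 2.0/cos21.0° = 2.142 m; N'_3 = 157·cos21.0° − 6·2.142 = 133.7; c'Δl = 37.28; W sinα = 56.3
Slice 4: Δl = 2.1/cos28.7° = 2.394 m; N'_4 = 129·cos28.7° − 1·2.394 = 110.8; c'Δl = 41.66; W sinα = 61.9
Slice 5: Δl = 2.0/cos37.1° = 2.508 m; N'_5 = 75·cos37.1° − 19·2.508 = 12.2; c'Δl = 43.63; W sinα = 45.2
Slice 6: Δl = 1.3/cos44.5° = 1.823 m; N'_6 = 16·cos44.5° − 4·1.823 = 4.1; c'Δl = 31.71; W sinα = 11.2
Σc'Δl = 256.4 kN/m; ΣN' = 517.5 kN/m; ΣW sinα = 237.6 kN/m
Resisting = 256.4 + 517.5·tan26.2° = 256.4 + 254.6 = 511.1 kN/m
FS = 511.1 / 237.6 = 2.151

FS = 2.15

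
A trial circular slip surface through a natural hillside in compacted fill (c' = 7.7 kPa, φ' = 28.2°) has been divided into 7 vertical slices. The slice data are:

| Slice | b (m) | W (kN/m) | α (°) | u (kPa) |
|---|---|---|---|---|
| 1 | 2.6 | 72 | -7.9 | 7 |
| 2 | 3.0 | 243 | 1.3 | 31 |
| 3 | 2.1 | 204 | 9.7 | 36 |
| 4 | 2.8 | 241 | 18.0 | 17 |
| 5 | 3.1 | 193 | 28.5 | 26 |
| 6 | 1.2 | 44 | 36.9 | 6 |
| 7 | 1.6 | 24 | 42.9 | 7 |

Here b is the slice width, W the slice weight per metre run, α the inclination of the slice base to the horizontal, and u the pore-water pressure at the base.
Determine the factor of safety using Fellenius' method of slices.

Ordinary method of slices: FS = Σ[c'·Δl_i + (W_i cosα_i − u_i·Δl_i)·tanφ'] / Σ W_i sinα_i, with Δl_i = b_i / cosα_i.
Slice 1: Δl = 2.6/cos(-7.9°) = 2.625 m; N'_1 = 72·cos(-7.9°) − 7·2.625 = 52.9; c'Δl = 20.21; W sinα = -9.9
Slice 2: Δl = 3.0/cos1.3° = 3.001 m; N'_2 = 243·cos1.3° − 31·3.001 = 149.9; c'Δl = 23.11; W sinα = 5.5
Slice 3: Δl = 2.1/cos9.7° = 2.130 m; N'_3 = 204·cos9.7° − 36·2.130 = 124.4; c'Δl = 16.40; W sinα = 34.4
Slice 4: Δl = 2.8/cos18.0° = 2.944 m; N'_4 = 241·cos18.0° − 17·2.944 = 179.2; c'Δl = 22.67; W sinα = 74.5
Slice 5: Δl = 3.1/cos28.5° = 3.527 m; N'_5 = 193·cos28.5° − 26·3.527 = 77.9; c'Δl = 27.16; W sinα = 92.1
Slice 6: Δl = 1.2/cos36.9° = 1.501 m; N'_6 = 44·cos36.9° − 6·1.501 = 26.2; c'Δl = 11.55; W sinα = 26.4
Slice 7: Δl = 1.6/cos42.9° = 2.184 m; N'_7 = 24·cos42.9° − 7·2.184 = 2.3; c'Δl = 16.82; W sinα = 16.3
Σc'Δl = 137.9 kN/m; ΣN' = 612.8 kN/m; ΣW sinα = 239.3 kN/m
Resisting = 137.9 + 612.8·tan28.2° = 137.9 + 328.6 = 466.5 kN/m
FS = 466.5 / 239.3 = 1.949

FS = 1.95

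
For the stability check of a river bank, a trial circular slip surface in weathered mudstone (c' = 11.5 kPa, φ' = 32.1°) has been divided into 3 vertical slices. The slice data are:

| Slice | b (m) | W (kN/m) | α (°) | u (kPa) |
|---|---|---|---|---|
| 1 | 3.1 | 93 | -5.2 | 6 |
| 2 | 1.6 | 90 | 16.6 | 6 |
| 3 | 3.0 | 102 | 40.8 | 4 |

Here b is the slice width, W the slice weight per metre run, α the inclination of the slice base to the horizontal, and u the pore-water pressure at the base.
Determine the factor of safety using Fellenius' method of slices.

Ordinary method of slices: FS = Σ[c'·Δl_i + (W_i cosα_i − u_i·Δl_i)·tanφ'] / Σ W_i sinα_i, with Δl_i = b_i / cosα_i.
Slice 1: Δl = 3.1/cos(-5.2°) = 3.113 m; N'_1 = 93·cos(-5.2°) − 6·3.113 = 73.9; c'Δl = 35.80; W sinα = -8.4
Slice 2: Δl = 1.6/cos16.6° = 1.670 m; N'_2 = 90·cos16.6° − 6·1.670 = 76.2; c'Δl = 19.20; W sinα = 25.7
Slice 3: Δl = 3.0/cos40.8° = 3.963 m; N'_3 = 102·cos40.8° − 4·3.963 = 61.4; c'Δl = 45.57; W sinα = 66.6
Σc'Δl = 100.6 kN/m; ΣN' = 211.5 kN/m; ΣW sinα = 83.9 kN/m
Resisting = 100.6 + 211.5·tan32.1° = 100.6 + 132.7 = 233.3 kN/m
FS = 233.3 / 83.9 = 2.779

FS = 2.78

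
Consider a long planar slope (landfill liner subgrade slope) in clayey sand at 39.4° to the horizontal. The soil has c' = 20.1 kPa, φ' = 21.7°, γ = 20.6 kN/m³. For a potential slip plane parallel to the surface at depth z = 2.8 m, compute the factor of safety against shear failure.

FS = 1.19

For an infinite slope with a slip plane parallel to the surface (no pore pressure): FS = [c' + γz cos²β tanφ'] / [γz sinβ cosβ].
γz = 20.6·2.8 = 57.68 kN/m²
Numerator = 20.1 + 57.68·cos²39.4°·tan21.7° = 20.1 + 57.68·0.5971·0.3979 = 33.806 kPa
Denominator = 57.68·sin39.4°·cos39.4° = 57.68·0.6347·0.7727 = 28.291 kPa
FS = 33.806 / 28.291 = 1.195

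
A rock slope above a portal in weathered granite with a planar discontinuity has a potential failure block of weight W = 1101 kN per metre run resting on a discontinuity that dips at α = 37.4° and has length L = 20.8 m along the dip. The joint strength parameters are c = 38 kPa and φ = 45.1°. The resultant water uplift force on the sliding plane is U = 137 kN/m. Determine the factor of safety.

FS = 2.29

Resolving the block weight along and normal to the plane and applying the Mohr–Coulomb strength on the joint:
N' = W cosα − U = 1101·cos37.4° − 137 = 737.7 kN/m
Driving force T = W sinα = 1101·sin37.4° = 668.7 kN/m
Resisting force R = c·L + N'·tanφ = 38·20.8 + 737.7·tan45.1° = 790.4 + 740.2 = 1530.6 kN/m
FS = R / T = 1530.6 / 668.7 = 2.289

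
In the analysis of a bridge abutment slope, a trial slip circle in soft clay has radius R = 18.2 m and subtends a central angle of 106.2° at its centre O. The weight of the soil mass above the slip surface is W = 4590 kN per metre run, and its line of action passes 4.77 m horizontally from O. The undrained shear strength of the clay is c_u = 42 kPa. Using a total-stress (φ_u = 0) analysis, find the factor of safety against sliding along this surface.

FS = 1.18

Taking moments about the centre O, the resisting moment is provided by the undrained shear strength acting along the arc:
Arc length L_a = R·θ = 18.2·(106.2°·π/180) = 18.2·1.8535 = 33.73 m
M_R = c_u·L_a·R = 42·33.73·18.2 = 25786.6 kN·m/m
M_D = W·d = 4590·4.77 = 21894.3 kN·m/m
FS = M_R / M_D = 25786.6 / 21894.3 = 1.178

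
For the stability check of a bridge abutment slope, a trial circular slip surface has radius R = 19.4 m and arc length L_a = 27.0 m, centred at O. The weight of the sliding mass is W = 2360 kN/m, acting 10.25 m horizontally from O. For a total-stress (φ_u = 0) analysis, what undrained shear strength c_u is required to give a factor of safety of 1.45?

c_u = 67.0 kPa

FS = c_u·L_a·R / (W·d), so c_u = FS·W·d / (L_a·R).
c_u = 1.45·2360·10.25 / (27.00·19.4) = 35075.5 / 523.80 = 66.96 kPa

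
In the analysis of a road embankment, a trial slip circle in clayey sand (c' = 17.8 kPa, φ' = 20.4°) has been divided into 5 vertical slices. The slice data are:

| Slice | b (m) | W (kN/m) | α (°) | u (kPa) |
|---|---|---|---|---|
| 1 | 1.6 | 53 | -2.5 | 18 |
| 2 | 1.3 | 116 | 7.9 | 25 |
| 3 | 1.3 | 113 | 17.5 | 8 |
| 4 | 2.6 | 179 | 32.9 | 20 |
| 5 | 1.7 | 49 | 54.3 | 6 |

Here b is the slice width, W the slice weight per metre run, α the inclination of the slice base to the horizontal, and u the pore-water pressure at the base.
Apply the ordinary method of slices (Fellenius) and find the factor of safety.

FS = 1.60

Ordinary method of slices: FS = Σ[c'·Δl_i + (W_i cosα_i − u_i·Δl_i)·tanφ'] / Σ W_i sinα_i, with Δl_i = b_i / cosα_i.
Slice 1: Δl = 1.6/cos(-2.5°) = 1.602 m; N'_1 = 53·cos(-2.5°) − 18·1.602 = 24.1; c'Δl = 28.51; W sinα = -2.3
Slice 2: Δl = 1.3/cos7.9° = 1.312 m; N'_2 = 116·cos7.9° − 25·1.312 = 82.1; c'Δl = 23.36; W sinα = 15.9
Slice 3: Δl = 1.3/cos17.5° = 1.363 m; N'_3 = 113·cos17.5° − 8·1.363 = 96.9; c'Δl = 24.26; W sinα = 34.0
Slice 4: Δl = 2.6/cos32.9° = 3.097 m; N'_4 = 179·cos32.9° − 20·3.097 = 88.4; c'Δl = 55.12; W sinα = 97.2
Slice 5: Δl = 1.7/cos54.3° = 2.913 m; N'_5 = 49·cos54.3° − 6·2.913 = 11.1; c'Δl = 51.86; W sinα = 39.8
Σc'Δl = 183.1 kN/m; ΣN' = 302.5 kN/m; ΣW sinα = 184.6 kN/m
Resisting = 183.1 + 302.5·tan20.4° = 183.1 + 112.5 = 295.6 kN/m
FS = 295.6 / 184.6 = 1.601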